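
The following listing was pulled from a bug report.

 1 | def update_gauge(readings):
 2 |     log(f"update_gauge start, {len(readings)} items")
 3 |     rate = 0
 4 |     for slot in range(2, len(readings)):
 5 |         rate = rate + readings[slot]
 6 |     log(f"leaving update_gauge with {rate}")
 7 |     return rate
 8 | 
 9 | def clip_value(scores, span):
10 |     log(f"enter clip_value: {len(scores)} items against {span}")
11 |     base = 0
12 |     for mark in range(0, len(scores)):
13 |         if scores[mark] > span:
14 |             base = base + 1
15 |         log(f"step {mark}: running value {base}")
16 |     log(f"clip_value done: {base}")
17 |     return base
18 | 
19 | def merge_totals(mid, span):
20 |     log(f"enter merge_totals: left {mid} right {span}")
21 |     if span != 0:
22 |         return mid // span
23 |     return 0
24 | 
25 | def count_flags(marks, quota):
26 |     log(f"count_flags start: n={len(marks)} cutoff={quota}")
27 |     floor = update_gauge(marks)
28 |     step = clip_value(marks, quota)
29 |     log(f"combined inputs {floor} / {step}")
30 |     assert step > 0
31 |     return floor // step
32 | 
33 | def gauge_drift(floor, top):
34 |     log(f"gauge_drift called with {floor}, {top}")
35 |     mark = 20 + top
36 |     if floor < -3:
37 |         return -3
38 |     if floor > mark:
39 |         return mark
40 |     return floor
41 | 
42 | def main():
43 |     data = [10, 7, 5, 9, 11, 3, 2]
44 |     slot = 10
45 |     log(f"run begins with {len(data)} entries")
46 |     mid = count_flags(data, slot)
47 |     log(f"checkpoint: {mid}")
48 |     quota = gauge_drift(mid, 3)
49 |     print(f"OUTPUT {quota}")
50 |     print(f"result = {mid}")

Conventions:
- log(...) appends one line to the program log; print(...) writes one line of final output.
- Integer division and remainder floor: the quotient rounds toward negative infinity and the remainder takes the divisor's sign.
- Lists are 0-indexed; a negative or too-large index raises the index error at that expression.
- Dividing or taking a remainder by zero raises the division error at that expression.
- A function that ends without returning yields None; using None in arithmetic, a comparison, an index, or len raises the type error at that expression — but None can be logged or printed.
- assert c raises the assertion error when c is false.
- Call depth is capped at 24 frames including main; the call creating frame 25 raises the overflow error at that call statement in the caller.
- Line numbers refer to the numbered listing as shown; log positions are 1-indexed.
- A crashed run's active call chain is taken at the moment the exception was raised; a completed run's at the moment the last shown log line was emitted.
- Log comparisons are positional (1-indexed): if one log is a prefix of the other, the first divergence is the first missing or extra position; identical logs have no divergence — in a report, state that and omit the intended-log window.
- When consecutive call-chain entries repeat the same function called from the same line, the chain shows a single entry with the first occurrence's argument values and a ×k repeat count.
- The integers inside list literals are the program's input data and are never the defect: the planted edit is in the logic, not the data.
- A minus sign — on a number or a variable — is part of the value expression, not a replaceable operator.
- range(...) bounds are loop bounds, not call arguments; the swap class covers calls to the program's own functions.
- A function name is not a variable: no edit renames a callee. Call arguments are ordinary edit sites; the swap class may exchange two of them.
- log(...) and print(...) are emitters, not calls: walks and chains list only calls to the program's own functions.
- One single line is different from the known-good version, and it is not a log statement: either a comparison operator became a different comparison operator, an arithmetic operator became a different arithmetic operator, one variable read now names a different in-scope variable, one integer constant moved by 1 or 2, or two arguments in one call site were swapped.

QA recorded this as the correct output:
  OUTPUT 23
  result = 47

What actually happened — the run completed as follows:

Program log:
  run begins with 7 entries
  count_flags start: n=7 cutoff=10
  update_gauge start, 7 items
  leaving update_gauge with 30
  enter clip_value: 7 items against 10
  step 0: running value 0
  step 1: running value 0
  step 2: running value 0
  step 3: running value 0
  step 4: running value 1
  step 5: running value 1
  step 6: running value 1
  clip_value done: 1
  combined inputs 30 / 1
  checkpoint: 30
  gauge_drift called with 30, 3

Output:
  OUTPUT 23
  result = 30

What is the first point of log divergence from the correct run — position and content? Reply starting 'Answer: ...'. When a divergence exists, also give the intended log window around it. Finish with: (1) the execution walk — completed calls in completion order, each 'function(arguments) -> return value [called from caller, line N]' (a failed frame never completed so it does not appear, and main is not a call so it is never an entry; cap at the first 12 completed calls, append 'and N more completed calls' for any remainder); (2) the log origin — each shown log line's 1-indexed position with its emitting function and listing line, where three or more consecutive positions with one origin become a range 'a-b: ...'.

Answer: position 4 — the shown line 'leaving update_gauge with 30' should read 'leaving update_gauge with 47'.
Intended log window:
  2: count_flags start: n=7 cutoff=10
  3: update_gauge start, 7 items
  4: leaving update_gauge with 47
  5: enter clip_value: 7 items against 10
Execution walk:
  update_gauge([10, 7, 5, 9, 11, 3, 2]) -> 30  [called from count_flags, line 27]
  clip_value([10, 7, 5, 9, 11, 3, 2], 10) -> 1  [called from count_flags, line 28]
  count_flags([10, 7, 5, 9, 11, 3, 2], 10) -> 30  [called from main, line 46]
  gauge_drift(30, 3) -> 23  [called from main, line 48]
Origin of each log line:
  1: emitted by main (line 45)
  2: emitted by count_flags (line 26)
  3: emitted by update_gauge (line 2)
  4: emitted by update_gauge (line 6)
  5: emitted by clip_value (line 10)
  6-12: emitted by clip_value (line 15)
  13: emitted by clip_value (line 16)
  14: emitted by count_flags (line 29)
  15: emitted by main (line 47)
  16: emitted by gauge_drift (line 34)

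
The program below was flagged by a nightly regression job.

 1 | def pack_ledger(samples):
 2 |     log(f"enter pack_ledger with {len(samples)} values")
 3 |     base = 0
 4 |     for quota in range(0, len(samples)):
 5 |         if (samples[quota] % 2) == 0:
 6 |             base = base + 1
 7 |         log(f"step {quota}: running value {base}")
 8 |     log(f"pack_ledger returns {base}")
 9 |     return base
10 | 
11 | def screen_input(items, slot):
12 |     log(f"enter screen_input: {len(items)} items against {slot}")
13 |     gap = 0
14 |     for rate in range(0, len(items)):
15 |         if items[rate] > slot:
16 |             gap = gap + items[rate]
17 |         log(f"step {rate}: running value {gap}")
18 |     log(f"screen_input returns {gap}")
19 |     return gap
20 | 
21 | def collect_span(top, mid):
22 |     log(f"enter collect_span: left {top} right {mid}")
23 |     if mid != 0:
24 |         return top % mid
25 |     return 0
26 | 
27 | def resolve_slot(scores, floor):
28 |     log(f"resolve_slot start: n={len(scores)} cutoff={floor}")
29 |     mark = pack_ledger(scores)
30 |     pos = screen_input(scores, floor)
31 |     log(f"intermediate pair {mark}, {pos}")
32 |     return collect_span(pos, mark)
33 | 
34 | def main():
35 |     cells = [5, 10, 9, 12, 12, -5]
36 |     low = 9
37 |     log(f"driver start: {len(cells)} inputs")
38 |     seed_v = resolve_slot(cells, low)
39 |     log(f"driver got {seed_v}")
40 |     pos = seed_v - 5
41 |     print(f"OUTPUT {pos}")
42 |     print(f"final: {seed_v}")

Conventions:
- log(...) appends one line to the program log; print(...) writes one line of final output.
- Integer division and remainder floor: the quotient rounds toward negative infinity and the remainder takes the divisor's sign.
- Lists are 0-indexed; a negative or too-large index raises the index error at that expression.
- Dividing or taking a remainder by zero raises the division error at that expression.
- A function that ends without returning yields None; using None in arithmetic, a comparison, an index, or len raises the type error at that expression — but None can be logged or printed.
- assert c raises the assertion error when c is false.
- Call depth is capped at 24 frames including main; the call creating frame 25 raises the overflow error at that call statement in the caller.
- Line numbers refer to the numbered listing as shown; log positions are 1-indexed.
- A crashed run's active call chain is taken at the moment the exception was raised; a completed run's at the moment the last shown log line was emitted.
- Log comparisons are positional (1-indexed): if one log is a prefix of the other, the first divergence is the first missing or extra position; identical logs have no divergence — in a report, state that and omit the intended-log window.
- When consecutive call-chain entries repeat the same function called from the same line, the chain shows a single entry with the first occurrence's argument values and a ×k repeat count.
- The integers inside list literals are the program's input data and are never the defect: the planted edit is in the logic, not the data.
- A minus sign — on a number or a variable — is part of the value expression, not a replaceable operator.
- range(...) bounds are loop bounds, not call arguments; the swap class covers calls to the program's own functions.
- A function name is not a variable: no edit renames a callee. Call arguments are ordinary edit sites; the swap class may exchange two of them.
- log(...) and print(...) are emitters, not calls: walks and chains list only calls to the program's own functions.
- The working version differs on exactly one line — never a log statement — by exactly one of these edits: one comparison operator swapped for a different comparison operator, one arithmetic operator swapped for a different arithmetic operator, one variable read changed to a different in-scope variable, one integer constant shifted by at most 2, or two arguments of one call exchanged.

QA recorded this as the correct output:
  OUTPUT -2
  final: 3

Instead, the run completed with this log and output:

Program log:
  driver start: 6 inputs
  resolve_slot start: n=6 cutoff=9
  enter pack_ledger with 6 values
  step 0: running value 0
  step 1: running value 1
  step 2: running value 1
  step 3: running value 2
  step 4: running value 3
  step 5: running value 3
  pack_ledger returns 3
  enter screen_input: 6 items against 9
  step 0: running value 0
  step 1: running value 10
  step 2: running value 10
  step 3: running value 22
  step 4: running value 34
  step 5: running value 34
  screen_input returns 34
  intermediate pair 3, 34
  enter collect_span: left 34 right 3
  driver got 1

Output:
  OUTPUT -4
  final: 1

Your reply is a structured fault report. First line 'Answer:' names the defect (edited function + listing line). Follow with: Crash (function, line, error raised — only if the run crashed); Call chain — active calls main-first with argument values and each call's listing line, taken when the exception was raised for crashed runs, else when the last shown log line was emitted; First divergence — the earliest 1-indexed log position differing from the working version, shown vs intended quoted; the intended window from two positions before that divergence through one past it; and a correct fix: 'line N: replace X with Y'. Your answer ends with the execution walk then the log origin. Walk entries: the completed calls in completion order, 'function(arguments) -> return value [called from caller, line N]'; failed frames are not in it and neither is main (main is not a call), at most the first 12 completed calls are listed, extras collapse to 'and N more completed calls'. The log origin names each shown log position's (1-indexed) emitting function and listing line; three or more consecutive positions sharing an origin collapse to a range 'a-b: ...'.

Answer: the defect is in resolve_slot at line 32.
Key observation: Log line 20 is where behavior first shows: 'enter collect_span: left 34 right 3' appears instead of 'enter collect_span: left 3 right 34'.
Call chain: main.
First divergence: position 20 — the shown line 'enter collect_span: left 34 right 3' should read 'enter collect_span: left 3 right 34'.
Intended log window:
  18: screen_input returns 34
  19: intermediate pair 3, 34
  20: enter collect_span: left 3 right 34
  21: driver got 3
Execution walk:
  pack_ledger([5, 10, 9, 12, 12, -5]) -> 3  [called from resolve_slot, line 29]
  screen_input([5, 10, 9, 12, 12, -5], 9) -> 34  [called from resolve_slot, line 30]
  collect_span(34, 3) -> 1  [called from resolve_slot, line 32]
  resolve_slot([5, 10, 9, 12, 12, -5], 9) -> 1  [called from main, line 38]
Log origins:
  1: logged in main at line 37
  2: logged in resolve_slot at line 28
  3: logged in pack_ledger at line 2
  4-9: logged in pack_ledger at line 7
  10: logged in pack_ledger at line 8
  11: logged in screen_input at line 12
  12-17: logged in screen_input at line 17
  18: logged in screen_input at line 18
  19: logged in resolve_slot at line 31
  20: logged in collect_span at line 22
  21: logged in main at line 39
A correct fix: line 32: replace `collect_span(pos, mark)` with `collect_span(mark, pos)`.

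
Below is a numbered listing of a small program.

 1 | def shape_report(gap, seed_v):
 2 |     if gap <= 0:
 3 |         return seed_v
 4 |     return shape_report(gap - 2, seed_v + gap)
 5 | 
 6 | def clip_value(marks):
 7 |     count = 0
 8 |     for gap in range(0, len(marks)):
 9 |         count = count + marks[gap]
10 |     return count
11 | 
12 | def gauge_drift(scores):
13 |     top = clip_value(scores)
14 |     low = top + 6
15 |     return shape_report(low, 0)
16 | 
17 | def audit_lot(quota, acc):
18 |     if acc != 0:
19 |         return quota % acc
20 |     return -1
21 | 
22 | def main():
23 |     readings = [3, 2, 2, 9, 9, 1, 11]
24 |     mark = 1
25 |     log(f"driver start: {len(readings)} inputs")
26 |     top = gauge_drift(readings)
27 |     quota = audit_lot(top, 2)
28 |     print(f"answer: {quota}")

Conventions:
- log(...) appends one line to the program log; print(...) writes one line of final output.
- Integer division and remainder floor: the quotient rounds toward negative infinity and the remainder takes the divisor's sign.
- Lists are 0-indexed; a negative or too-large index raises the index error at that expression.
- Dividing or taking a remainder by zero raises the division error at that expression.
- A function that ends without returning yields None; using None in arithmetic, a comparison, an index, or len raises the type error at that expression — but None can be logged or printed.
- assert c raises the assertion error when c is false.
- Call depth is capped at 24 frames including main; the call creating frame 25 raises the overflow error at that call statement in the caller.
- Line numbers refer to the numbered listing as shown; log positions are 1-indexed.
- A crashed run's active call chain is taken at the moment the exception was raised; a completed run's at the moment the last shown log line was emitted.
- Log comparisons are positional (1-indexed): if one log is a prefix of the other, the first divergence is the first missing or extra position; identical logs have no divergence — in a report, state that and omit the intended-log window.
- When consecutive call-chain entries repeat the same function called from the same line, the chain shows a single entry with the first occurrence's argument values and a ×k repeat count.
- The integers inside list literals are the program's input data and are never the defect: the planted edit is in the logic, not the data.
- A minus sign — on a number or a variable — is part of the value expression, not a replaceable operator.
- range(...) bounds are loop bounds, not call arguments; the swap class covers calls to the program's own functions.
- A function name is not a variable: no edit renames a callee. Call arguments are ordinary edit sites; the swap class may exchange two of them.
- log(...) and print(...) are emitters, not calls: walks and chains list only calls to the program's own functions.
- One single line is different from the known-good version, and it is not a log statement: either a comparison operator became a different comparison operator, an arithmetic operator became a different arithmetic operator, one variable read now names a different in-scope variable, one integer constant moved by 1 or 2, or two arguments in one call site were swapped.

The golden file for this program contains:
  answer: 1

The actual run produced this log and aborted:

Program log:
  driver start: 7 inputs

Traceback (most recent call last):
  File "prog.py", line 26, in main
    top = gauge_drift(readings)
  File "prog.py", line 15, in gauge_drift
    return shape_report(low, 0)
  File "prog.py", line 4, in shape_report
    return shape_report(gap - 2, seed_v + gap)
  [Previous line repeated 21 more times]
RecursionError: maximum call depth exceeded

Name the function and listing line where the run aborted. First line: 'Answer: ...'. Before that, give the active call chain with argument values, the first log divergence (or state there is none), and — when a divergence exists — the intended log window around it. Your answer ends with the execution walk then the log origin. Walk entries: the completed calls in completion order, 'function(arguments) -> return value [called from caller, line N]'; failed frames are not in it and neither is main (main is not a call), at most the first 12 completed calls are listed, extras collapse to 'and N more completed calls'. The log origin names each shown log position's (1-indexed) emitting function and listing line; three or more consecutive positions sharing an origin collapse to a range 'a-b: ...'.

Answer: the error was raised in shape_report, line 4.
Core observation: Every log line matches the working run — the failure is the only observable divergence.
Call chain: main -> gauge_drift([3, 2, 2, 9, 9, 1, 11]) (called at line 26) -> shape_report(43, 0) (called at line 15) -> shape_report(41, 43) (called at line 4) ×21.
First divergence: none — the logs agree in full.
Execution walk:
  clip_value([3, 2, 2, 9, 9, 1, 11]) -> 37  [called from gauge_drift, line 13]
Log origin:
  1: emitted by main (line 25)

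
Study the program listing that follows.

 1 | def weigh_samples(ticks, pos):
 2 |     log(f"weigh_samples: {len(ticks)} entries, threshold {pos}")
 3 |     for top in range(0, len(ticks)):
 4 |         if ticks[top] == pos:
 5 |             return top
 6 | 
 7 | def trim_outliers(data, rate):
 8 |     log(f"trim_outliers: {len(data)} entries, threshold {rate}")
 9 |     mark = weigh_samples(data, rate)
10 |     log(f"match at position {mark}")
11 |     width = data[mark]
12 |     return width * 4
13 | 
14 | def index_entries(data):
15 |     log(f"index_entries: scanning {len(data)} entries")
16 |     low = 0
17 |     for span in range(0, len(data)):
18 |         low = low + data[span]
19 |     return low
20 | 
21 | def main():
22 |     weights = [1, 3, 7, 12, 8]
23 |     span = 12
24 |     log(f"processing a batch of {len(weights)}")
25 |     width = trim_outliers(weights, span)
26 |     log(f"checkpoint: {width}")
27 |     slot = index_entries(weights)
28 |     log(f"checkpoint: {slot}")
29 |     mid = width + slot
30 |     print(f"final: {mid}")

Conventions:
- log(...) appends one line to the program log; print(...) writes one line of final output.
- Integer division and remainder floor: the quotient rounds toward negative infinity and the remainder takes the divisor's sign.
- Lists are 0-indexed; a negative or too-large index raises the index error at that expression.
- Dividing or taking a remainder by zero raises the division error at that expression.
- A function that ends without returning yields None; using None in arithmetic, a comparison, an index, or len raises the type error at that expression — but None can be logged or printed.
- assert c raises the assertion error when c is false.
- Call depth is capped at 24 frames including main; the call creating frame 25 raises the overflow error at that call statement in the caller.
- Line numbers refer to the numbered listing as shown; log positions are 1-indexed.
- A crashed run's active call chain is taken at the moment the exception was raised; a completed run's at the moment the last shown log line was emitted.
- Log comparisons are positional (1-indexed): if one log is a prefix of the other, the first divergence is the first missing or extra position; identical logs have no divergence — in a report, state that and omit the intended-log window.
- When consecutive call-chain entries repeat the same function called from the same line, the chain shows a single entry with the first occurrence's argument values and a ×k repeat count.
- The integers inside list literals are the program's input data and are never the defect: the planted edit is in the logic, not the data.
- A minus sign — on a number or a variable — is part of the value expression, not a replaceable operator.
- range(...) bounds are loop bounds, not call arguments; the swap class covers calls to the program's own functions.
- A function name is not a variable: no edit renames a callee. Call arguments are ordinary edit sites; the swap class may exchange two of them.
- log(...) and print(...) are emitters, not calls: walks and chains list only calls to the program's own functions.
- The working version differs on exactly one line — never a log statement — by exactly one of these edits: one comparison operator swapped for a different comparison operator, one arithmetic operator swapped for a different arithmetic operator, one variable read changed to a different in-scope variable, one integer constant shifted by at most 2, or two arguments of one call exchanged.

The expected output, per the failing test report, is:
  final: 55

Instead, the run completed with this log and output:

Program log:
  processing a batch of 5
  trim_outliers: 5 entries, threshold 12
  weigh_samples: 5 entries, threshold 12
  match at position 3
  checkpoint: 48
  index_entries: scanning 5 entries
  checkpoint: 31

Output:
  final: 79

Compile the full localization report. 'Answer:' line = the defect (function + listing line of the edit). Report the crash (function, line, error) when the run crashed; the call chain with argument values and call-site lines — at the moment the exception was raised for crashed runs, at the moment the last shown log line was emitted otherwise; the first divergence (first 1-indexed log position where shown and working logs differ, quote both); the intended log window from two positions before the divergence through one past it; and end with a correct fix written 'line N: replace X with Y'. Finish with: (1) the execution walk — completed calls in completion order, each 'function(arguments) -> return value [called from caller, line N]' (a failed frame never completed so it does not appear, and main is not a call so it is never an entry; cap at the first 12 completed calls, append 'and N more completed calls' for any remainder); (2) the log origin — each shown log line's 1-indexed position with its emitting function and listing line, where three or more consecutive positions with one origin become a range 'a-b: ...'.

Answer: the defect is in trim_outliers at line 12.
Key fact: Everything matches until log position 5, which reads 'checkpoint: 48' in place of 'checkpoint: 24'.
Call chain: main.
First divergence: position 5 — shown 'checkpoint: 48', intended 'checkpoint: 24'.
Intended log window:
  3: weigh_samples: 5 entries, threshold 12
  4: match at position 3
  5: checkpoint: 24
  6: index_entries: scanning 5 entries
Execution walk:
  weigh_samples([1, 3, 7, 12, 8], 12) -> 3  [called from trim_outliers, line 9]
  trim_outliers([1, 3, 7, 12, 8], 12) -> 48  [called from main, line 25]
  index_entries([1, 3, 7, 12, 8]) -> 31  [called from main, line 27]
Log line origins:
  1: emitted by main (line 24)
  2: emitted by trim_outliers (line 8)
  3: emitted by weigh_samples (line 2)
  4: emitted by trim_outliers (line 10)
  5: emitted by main (line 26)
  6: emitted by index_entries (line 15)
  7: emitted by main (line 28)
A correct fix: line 12: replace `4` with `2`.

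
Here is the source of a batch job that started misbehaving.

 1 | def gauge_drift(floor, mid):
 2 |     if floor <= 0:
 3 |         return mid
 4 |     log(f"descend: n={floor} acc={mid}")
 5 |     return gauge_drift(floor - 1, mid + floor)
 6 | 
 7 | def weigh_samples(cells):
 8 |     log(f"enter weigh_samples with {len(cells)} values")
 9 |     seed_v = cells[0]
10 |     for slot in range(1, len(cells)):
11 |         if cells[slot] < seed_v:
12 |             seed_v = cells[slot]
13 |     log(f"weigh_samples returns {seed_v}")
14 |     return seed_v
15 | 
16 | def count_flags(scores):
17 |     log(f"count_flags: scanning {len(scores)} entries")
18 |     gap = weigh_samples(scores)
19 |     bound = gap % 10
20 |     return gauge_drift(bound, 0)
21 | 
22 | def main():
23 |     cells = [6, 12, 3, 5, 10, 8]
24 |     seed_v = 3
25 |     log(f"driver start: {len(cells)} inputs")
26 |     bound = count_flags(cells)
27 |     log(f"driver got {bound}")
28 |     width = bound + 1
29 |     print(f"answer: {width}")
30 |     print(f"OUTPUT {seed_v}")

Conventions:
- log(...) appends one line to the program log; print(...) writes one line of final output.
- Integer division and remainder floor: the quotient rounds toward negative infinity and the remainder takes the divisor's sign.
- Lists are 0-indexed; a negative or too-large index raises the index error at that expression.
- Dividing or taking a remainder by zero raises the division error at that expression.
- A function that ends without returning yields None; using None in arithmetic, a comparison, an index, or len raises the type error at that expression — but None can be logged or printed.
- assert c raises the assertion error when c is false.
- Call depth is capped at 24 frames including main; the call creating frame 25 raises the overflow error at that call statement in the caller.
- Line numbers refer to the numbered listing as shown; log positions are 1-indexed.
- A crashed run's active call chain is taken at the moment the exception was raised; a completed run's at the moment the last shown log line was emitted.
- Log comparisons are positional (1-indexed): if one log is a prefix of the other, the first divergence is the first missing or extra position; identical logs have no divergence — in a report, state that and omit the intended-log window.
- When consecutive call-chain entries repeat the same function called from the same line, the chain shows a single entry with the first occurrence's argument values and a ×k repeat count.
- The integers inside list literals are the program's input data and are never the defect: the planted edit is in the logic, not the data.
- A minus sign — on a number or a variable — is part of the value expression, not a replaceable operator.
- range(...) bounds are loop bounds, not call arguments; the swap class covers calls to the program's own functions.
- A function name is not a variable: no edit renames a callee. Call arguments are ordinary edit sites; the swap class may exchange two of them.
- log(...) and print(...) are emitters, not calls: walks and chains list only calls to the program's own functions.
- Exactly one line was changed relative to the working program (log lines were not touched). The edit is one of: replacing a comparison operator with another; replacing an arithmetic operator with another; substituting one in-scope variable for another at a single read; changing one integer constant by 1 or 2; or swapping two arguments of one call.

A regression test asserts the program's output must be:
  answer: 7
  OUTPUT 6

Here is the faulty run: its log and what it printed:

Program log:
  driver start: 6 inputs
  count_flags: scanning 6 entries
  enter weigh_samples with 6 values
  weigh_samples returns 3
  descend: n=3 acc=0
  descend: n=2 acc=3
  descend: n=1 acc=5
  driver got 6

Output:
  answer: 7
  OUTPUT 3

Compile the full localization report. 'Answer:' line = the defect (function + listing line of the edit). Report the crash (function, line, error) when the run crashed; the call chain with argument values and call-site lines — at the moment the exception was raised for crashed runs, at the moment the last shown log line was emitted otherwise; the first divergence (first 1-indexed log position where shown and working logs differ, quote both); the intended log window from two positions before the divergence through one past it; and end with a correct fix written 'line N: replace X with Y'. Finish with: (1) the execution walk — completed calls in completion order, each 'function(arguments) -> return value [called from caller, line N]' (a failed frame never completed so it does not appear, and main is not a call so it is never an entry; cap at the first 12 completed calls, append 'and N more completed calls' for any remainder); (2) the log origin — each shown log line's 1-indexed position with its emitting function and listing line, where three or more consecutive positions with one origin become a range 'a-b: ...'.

Answer: the defect is in main at line 30.
Key observation: No log line changed; the fault shows up purely in the output.
Call chain: main.
First divergence: none (the log streams are identical).
Execution walk:
  weigh_samples([6, 12, 3, 5, 10, 8]) -> 3  [called from count_flags, line 18]
  gauge_drift(0, 6) -> 6  [called from gauge_drift, line 5]
  gauge_drift(1, 5) -> 6  [called from gauge_drift, line 5]
  gauge_drift(2, 3) -> 6  [called from gauge_drift, line 5]
  gauge_drift(3, 0) -> 6  [called from count_flags, line 20]
  count_flags([6, 12, 3, 5, 10, 8]) -> 6  [called from main, line 26]
Origin of each log line:
  1: logged in main at line 25
  2: logged in count_flags at line 17
  3: logged in weigh_samples at line 8
  4: logged in weigh_samples at line 13
  5-7: logged in gauge_drift at line 4
  8: logged in main at line 27
A correct fix: line 30: replace `seed_v` with `bound`.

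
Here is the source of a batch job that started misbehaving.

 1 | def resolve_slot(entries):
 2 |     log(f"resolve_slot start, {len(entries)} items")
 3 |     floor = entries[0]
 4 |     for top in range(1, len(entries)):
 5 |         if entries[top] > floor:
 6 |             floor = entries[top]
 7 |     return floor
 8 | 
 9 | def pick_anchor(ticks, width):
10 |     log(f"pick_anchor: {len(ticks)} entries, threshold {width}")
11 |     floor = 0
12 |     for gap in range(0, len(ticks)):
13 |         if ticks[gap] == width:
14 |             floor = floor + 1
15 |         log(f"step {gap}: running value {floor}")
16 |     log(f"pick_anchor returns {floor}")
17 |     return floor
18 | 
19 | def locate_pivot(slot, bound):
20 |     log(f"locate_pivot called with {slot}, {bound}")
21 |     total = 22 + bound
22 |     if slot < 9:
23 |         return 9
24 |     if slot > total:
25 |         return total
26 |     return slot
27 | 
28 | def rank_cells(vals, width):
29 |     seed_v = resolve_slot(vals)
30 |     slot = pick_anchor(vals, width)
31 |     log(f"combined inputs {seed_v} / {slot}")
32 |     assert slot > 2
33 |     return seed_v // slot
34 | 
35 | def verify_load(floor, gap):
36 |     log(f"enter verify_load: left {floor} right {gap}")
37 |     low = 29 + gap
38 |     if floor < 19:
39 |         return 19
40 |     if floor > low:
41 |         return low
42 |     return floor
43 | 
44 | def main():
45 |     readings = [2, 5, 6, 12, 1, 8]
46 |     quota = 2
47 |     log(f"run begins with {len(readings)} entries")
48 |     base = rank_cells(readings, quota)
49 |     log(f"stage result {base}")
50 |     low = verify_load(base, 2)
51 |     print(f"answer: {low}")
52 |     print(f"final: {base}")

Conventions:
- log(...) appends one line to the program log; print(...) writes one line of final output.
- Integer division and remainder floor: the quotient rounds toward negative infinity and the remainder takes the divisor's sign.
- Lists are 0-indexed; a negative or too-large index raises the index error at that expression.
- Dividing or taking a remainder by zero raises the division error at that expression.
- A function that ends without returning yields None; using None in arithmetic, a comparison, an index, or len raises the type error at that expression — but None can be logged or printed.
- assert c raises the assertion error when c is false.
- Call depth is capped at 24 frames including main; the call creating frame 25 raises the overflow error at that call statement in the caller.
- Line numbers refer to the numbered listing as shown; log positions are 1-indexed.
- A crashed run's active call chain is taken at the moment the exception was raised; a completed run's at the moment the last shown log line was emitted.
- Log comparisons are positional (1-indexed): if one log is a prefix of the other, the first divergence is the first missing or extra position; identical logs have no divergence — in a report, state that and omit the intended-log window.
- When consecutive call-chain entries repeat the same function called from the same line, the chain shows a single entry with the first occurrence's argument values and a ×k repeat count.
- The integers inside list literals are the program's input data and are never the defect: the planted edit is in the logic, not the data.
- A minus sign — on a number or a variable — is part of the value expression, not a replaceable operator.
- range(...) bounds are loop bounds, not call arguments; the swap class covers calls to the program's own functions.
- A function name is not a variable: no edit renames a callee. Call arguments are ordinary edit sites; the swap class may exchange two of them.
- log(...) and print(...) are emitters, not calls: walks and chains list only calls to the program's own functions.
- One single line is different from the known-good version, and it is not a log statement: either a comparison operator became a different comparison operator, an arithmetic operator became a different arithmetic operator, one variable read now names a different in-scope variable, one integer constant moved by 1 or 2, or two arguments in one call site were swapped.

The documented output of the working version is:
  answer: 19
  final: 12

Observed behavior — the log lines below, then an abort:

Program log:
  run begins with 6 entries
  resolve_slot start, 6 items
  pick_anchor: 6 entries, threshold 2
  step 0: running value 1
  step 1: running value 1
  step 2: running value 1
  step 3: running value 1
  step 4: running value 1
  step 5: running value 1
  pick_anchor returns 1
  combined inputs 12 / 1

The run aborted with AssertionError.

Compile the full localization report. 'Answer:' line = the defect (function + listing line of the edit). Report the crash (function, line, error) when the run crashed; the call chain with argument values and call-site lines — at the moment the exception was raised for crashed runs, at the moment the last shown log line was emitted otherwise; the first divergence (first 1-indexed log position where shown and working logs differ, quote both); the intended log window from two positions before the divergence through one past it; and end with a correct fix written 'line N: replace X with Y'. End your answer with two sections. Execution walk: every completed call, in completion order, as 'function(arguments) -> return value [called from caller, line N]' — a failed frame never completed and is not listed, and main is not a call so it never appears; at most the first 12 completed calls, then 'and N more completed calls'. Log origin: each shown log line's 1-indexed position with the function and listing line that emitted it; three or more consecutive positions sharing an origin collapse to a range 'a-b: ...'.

Answer: the defect is in rank_cells at line 32.
Key observation: Only 11 log lines were emitted before the run died; the intended continuation was 'stage result 12'.
Crash: rank_cells, line 32, AssertionError.
Call chain: main -> rank_cells([2, 5, 6, 12, 1, 8], 2) (called at line 48).
First divergence: position 12 — after 11 matching lines the faulty run goes silent; intended next line 'stage result 12'.
Intended log window:
  10: pick_anchor returns 1
  11: combined inputs 12 / 1
  12: stage result 12
  13: enter verify_load: left 12 right 2
Execution walk:
  resolve_slot([2, 5, 6, 12, 1, 8]) -> 12  [called from rank_cells, line 29]
  pick_anchor([2, 5, 6, 12, 1, 8], 2) -> 1  [called from rank_cells, line 30]
Log line origins:
  1: emitted by main (line 47)
  2: emitted by resolve_slot (line 2)
  3: emitted by pick_anchor (line 10)
  4-9: emitted by pick_anchor (line 15)
  10: emitted by pick_anchor (line 16)
  11: emitted by rank_cells (line 31)
A correct fix: line 32: replace `2` with `0`.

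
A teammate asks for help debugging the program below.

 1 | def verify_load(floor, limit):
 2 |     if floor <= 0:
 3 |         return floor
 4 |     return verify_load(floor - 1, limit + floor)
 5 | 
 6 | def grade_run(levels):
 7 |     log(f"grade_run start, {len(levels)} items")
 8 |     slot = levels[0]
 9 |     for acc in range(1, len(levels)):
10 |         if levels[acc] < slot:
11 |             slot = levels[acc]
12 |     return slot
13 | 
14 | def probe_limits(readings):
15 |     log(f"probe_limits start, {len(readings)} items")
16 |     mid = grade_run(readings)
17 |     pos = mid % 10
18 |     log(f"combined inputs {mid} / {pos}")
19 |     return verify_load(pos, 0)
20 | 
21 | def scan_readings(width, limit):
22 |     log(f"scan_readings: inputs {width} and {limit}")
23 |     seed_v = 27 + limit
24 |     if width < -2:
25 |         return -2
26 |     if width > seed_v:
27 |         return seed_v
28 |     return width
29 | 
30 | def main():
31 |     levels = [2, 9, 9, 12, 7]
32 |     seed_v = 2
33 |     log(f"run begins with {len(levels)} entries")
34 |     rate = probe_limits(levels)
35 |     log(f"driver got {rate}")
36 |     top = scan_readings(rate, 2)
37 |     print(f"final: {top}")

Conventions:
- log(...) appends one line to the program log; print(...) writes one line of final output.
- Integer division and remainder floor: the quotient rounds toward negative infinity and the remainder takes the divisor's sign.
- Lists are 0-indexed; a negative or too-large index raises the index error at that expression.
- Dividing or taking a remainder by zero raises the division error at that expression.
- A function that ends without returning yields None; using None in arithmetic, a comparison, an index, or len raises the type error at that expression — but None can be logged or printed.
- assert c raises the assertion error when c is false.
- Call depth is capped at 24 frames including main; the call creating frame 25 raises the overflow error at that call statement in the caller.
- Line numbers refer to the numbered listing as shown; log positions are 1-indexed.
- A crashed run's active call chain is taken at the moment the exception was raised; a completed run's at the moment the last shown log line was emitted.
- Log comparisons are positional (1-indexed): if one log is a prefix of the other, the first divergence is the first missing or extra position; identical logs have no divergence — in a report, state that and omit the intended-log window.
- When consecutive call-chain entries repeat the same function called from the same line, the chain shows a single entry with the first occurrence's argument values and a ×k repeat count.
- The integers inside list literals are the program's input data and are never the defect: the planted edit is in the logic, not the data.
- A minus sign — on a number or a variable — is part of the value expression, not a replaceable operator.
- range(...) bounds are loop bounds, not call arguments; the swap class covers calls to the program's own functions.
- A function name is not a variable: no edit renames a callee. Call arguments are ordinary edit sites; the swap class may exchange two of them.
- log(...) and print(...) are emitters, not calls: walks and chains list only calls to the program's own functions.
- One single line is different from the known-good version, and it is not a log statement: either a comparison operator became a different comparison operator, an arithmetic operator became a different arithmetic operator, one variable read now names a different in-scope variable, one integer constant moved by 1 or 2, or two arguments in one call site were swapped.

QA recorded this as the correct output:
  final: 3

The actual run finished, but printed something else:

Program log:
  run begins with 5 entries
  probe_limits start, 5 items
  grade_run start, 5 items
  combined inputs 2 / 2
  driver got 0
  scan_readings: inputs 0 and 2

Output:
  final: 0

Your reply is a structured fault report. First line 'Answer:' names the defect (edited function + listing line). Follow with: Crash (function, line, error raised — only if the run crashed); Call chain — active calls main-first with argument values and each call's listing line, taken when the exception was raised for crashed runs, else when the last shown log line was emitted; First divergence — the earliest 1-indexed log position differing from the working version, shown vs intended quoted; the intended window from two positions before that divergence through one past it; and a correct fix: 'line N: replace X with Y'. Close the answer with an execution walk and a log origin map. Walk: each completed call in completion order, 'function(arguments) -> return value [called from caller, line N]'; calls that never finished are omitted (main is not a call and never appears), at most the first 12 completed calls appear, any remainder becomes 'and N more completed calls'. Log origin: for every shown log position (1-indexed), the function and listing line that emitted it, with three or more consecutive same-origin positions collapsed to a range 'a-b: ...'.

Answer: the defect is in verify_load at line 3.
The tell: The earliest visible damage is log position 5 — 'driver got 0' rather than the intended 'driver got 3'.
Call chain: main -> scan_readings(0, 2) (called at line 36).
First divergence: position 5; shown 'driver got 0' vs intended 'driver got 3'.
Intended log window:
  3: grade_run start, 5 items
  4: combined inputs 2 / 2
  5: driver got 3
  6: scan_readings: inputs 3 and 2
Execution walk:
  grade_run([2, 9, 9, 12, 7]) -> 2  [called from probe_limits, line 16]
  verify_load(0, 3) -> 0  [called from verify_load, line 4]
  verify_load(1, 2) -> 0  [called from verify_load, line 4]
  verify_load(2, 0) -> 0  [called from probe_limits, line 19]
  probe_limits([2, 9, 9, 12, 7]) -> 0  [called from main, line 34]
  scan_readings(0, 2) -> 0  [called from main, line 36]
Origin of each log line:
  1: emitted by main (line 33)
  2: emitted by probe_limits (line 15)
  3: emitted by grade_run (line 7)
  4: emitted by probe_limits (line 18)
  5: emitted by main (line 35)
  6: emitted by scan_readings (line 22)
A correct fix: line 3: replace `floor` with `limit`.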